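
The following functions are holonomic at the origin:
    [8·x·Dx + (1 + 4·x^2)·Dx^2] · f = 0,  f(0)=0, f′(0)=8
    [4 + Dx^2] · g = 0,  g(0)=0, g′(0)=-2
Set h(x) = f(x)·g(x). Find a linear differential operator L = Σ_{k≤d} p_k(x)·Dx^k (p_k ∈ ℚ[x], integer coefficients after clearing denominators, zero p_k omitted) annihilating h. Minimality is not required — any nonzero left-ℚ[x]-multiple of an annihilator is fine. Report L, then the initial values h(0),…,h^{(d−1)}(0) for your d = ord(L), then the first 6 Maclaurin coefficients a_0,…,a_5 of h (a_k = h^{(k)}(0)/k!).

L = (80 + 832·x^2 + 1408·x^4 + 2048·x^6 + 2048·x^8) + (96·x + 640·x^3 + 1536·x^5 + 2048·x^7)·Dx + (24 + 256·x^2 + 576·x^4 + 1024·x^6 + 1024·x^8)·Dx^2 + (24·x + 160·x^3 + 384·x^5 + 512·x^7)·Dx^3 + (1 + 12·x^2 + 56·x^4 + 128·x^6 + 128·x^8)·Dx^4  (order 4).
h: a_k = 0, 0, -16, 0, 32, 0, …
ICs: h(0) = 0, h′(0) = 0, h′′(0) = -32, h′′′(0) = 0.

f: a_k = 0, 8, 0, -32/3, 0, 128/5, …
g: a_k = 0, -2, 0, 4/3, 0, -4/15, …
h₀=f·g: eliminate ⇒ L₀, order ≤ 2·2.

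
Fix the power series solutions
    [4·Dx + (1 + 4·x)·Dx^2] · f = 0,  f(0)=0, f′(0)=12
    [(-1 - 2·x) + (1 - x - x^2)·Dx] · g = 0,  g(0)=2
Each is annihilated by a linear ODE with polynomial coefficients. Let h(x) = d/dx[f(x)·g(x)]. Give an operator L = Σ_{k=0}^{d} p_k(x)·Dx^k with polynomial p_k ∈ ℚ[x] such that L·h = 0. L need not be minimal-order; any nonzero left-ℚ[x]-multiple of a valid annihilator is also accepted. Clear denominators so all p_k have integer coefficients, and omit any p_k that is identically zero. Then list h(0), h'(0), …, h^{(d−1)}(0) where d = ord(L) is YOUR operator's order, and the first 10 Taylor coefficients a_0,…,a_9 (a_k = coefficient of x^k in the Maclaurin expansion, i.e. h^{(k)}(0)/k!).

f: a_k = 0, 12, -24, 64, -192, 3072/5, -2048, 49152/7, -24576, 262144/3, …
g: a_k = 2, 2, 4, 6, 10, 16, 26, 42, 68, 110, …
f·g: L₀ = L_f ⊗_s L_g, ord ≤ 2·1.
h₀' ⇒ L via d/dx closure of L₀.
L = (82 + 216·x + 288·x^2) + (-7 + 62·x + 264·x^2 + 224·x^3)·Dx + (-3 - 17·x - 9·x^2 + 52·x^3 + 32·x^4)·Dx^2  (order 2).
h: a_k = 24, -48, 384, -1120, 5384, -98976/5, 413736/5, -11376448/35, 9195072/7, -110002672/21, …
ICs: h(0) = 24, h′(0) = -48.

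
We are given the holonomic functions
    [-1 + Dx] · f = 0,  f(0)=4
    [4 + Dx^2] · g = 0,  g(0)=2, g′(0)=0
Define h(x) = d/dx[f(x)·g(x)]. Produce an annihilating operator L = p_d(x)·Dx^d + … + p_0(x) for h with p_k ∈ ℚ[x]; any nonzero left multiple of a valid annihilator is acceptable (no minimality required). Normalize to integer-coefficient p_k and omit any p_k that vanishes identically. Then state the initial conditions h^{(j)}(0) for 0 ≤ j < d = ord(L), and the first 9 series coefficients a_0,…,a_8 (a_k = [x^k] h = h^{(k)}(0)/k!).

f: a_k = 4, 4, 2, 2/3, 1/6, 1/30, 1/180, 1/1260, 1/10080, …
g: a_k = 2, 0, -4, 0, 4/3, 0, -8/45, 0, 4/315, …
Sym-product of L_f,L_g gives L₀ (≤ ord 2).
Differentiate: ansatz ord ≤ ord L₀ ⇒ L.
L = 5 - 2·Dx + Dx^2  (order 2).
h: a_k = 8, -24, -44, -28/3, 41/3, 39/5, 29/90, -527/630, -1199/5040, …
ICs: h(0) = 8, h′(0) = -24.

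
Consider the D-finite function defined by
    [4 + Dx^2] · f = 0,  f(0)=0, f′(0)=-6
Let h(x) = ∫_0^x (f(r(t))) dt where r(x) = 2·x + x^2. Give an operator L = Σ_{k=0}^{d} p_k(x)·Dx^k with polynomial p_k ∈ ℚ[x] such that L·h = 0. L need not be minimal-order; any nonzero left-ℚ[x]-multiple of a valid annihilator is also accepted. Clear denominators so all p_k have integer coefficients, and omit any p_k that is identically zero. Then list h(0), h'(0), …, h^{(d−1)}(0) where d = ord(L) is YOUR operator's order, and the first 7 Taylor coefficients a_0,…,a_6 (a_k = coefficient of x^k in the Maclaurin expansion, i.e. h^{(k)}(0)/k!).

L = (16 + 48·x + 48·x^2 + 16·x^3)·Dx - Dx^2 + (1 + x)·Dx^3  (order 3).
h: a_k = 0, 0, -6, -2, 8, 48/5, -4/15, …
ICs: h(0) = 0, h′(0) = 0, h′′(0) = -12.

f: a_k = 0, -6, 0, 4, 0, -4/5, 0, …
L₀ from L_f via x↦r, Dx↦r'^{-1}Dx.
h=∫h₀ ⇒ L = L₀·Dx.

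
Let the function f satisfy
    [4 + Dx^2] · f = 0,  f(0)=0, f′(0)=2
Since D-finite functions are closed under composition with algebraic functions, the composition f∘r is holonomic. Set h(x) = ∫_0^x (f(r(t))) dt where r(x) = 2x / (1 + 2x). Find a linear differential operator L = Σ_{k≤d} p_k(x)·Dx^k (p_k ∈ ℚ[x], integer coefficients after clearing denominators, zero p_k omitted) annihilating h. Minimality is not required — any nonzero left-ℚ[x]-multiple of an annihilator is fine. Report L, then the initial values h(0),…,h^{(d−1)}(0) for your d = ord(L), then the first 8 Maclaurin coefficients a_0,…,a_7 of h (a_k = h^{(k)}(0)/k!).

f: a_k = 0, 2, 0, -4/3, 0, 4/15, 0, -8/315, …
Change of var in L_f (x↦r) gives L₀.
∫: right-multiply L₀ by Dx.
L = 16·Dx + (4 + 24·x + 48·x^2 + 32·x^3)·Dx^2 + (1 + 8·x + 24·x^2 + 32·x^3 + 16·x^4)·Dx^3  (order 3).
h: a_k = 0, 0, 2, -8/3, 4/3, 32/5, -1376/45, 640/7, …
ICs: h(0) = 0, h′(0) = 0, h′′(0) = 4.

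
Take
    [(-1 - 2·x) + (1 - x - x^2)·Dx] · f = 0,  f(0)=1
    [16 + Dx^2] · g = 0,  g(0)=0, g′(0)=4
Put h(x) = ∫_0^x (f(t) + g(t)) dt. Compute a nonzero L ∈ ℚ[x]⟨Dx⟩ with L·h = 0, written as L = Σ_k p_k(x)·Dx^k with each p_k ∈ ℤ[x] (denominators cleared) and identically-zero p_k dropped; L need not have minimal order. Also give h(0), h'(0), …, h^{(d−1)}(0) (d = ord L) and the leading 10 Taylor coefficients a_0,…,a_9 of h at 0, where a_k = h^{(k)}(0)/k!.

L = (272 + 384·x - 352·x^2 + 192·x^3 + 640·x^4 + 256·x^5)·Dx + (-160 + 368·x + 32·x^2 - 544·x^3 + 48·x^4 + 384·x^5 + 128·x^6)·Dx^2 + (17 + 24·x - 22·x^2 + 12·x^3 + 40·x^4 + 16·x^5)·Dx^3 + (-10 + 23·x + 2·x^2 - 34·x^3 + 3·x^4 + 24·x^5 + 8·x^6)·Dx^4  (order 4).
h: a_k = 0, 1, 5/2, 2/3, -23/12, 1, 124/45, 13/7, 5591/2520, 34/9, …
ICs: h(0) = 0, h′(0) = 1, h′′(0) = 5, h′′′(0) = 4.

f: a_k = 1, 1, 2, 3, 5, 8, 13, 21, 34, 55, …
g: a_k = 0, 4, 0, -32/3, 0, 128/15, 0, -1024/315, 0, 2048/2835, …
L₀ := lclm(L_f,L_g); ord L₀ ≤ 1+2.
∫: right-multiply L₀ by Dx.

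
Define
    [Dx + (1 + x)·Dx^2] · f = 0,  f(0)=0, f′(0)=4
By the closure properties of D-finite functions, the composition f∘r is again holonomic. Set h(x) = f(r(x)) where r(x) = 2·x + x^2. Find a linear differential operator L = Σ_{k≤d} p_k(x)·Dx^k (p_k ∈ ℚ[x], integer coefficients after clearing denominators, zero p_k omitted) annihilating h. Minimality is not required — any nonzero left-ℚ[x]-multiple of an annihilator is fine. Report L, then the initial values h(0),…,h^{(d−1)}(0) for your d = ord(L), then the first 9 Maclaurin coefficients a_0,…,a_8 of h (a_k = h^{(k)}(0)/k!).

L = Dx + (1 + x)·Dx^2  (order 2).
h: a_k = 0, 8, -4, 8/3, -2, 8/5, -4/3, 8/7, -1, …
ICs: h(0) = 0, h′(0) = 8.

f: a_k = 0, 4, -2, 4/3, -1, 4/5, -2/3, 4/7, -1/2, …
Substitute x→r, Dx→(1/r')Dx; clear ⇒ L₀.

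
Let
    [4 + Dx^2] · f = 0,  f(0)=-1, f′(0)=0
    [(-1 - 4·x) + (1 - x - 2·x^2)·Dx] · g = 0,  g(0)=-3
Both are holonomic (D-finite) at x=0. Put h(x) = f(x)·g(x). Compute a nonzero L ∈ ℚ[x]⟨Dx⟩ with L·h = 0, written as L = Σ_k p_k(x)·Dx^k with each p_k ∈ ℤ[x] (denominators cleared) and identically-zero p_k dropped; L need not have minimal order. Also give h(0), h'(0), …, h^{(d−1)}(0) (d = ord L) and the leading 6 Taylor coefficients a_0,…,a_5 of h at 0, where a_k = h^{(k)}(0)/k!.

L = (4·x + 8·x^2) + (2 + 8·x)·Dx + (-1 + x + 2·x^2)·Dx^2  (order 2).
h: a_k = 3, 3, 3, 9, 17, 35, …
ICs: h(0) = 3, h′(0) = 3.

f: a_k = -1, 0, 2, 0, -2/3, 0, …
g: a_k = -3, -3, -9, -15, -33, -63, …
Product ⇒ symmetric product L₀, ord ≤ 2.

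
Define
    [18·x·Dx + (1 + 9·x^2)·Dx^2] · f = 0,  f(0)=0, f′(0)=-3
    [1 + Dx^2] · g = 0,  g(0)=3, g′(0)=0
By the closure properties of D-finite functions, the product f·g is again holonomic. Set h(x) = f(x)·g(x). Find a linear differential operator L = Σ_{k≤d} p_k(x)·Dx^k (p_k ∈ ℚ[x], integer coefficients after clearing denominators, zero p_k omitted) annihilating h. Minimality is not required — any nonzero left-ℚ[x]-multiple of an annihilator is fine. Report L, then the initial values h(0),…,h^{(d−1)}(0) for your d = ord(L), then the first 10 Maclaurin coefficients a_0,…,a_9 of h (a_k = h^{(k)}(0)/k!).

L = (370 + 9594·x^2 + 4131·x^4 + 2916·x^6 + 6561·x^8) + (684·x + 6804·x^3 + 8748·x^5 + 26244·x^7)·Dx + (380 + 9792·x^2 + 5346·x^4 + 5832·x^6 + 13122·x^8)·Dx^2 + (684·x + 6804·x^3 + 8748·x^5 + 26244·x^7)·Dx^3 + (10 + 198·x^2 + 1215·x^4 + 2916·x^6 + 6561·x^8)·Dx^4  (order 4).
h: a_k = 0, -9, 0, 63/2, 0, -6387/40, 0, 566341/560, 0, -6304037/896, …
ICs: h(0) = 0, h′(0) = -9, h′′(0) = 0, h′′′(0) = 189.

f: a_k = 0, -3, 0, 9, 0, -243/5, 0, 2187/7, 0, -2187, …
g: a_k = 3, 0, -3/2, 0, 1/8, 0, -1/240, 0, 1/13440, 0, …
L₀ := L_f ⊗_s L_g (sym. prod.), ord ≤ 4.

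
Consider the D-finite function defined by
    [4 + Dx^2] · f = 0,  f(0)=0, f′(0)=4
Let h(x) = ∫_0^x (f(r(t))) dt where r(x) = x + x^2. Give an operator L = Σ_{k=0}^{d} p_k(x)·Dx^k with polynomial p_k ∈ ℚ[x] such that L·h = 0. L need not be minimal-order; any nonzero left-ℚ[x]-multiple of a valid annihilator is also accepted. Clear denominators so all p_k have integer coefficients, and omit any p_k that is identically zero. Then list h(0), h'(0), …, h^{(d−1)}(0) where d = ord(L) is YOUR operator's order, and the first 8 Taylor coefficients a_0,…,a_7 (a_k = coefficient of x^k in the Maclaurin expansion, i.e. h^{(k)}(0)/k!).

L = (4 + 24·x + 48·x^2 + 32·x^3)·Dx - 2·Dx^2 + (1 + 2·x)·Dx^3  (order 3).
h: a_k = 0, 0, 2, 4/3, -2/3, -8/5, -56/45, 0, …
ICs: h(0) = 0, h′(0) = 0, h′′(0) = 4.

f: a_k = 0, 4, 0, -8/3, 0, 8/15, 0, -16/315, …
f∘r: x↦r, Dx↦Dx/r' in L_f ⇒ L₀.
∫: right-multiply L₀ by Dx.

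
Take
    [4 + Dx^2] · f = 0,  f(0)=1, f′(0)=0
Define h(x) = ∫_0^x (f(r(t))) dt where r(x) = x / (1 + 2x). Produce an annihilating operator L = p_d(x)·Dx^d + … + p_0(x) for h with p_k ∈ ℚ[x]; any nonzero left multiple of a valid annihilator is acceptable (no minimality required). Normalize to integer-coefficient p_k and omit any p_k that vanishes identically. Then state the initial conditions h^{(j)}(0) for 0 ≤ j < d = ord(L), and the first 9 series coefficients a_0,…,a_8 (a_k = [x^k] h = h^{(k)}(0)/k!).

f: a_k = 1, 0, -2, 0, 2/3, 0, -4/45, 0, 2/315, …
Change of var in L_f (x↦r) gives L₀.
h=∫₀ˣh₀: take L = L₀·Dx.
L = 4·Dx + (4 + 24·x + 48·x^2 + 32·x^3)·Dx^2 + (1 + 8·x + 24·x^2 + 32·x^3 + 16·x^4)·Dx^3  (order 3).
h: a_k = 0, 1, 0, -2/3, 2, -14/3, 88/9, -6004/315, 174/5, …
ICs: h(0) = 0, h′(0) = 1, h′′(0) = 0.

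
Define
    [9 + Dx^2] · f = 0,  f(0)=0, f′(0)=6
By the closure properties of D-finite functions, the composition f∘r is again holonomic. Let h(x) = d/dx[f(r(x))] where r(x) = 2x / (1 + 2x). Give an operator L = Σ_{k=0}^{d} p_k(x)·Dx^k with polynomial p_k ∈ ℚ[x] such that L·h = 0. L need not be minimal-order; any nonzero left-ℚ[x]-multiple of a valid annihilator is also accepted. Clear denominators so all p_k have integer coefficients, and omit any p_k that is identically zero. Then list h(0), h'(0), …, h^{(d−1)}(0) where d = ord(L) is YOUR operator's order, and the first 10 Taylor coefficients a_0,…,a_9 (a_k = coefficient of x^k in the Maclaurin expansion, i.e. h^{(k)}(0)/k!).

L = (60 + 96·x + 96·x^2) + (12 + 72·x + 144·x^2 + 96·x^3)·Dx + (1 + 8·x + 24·x^2 + 32·x^3 + 16·x^4)·Dx^2  (order 2).
h: a_k = 12, -48, -72, 1344, -7032, 24480, -309648/5, 484608/5, 2146392/35, -8628576/7, …
ICs: h(0) = 12, h′(0) = -48.

f: a_k = 0, 6, 0, -9, 0, 81/20, 0, -243/280, 0, 243/2240, …
L₀ from L_f via x↦r, Dx↦r'^{-1}Dx.
h=h₀': d/dx-closure on L₀ ⇒ L.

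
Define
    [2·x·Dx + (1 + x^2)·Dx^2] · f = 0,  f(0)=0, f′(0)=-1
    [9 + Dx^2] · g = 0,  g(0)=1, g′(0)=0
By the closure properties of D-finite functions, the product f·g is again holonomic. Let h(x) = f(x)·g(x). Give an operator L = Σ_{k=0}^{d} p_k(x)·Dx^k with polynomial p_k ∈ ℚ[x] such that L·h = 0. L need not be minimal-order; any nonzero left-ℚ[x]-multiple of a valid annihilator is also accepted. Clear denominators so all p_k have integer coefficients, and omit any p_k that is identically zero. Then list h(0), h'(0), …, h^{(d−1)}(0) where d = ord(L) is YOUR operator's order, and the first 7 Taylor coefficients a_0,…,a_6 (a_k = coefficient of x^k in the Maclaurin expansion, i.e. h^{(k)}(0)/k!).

L = (1170 + 3834·x^2 + 4779·x^4 + 2916·x^6 + 729·x^8) + (396·x + 1044·x^3 + 972·x^5 + 324·x^7)·Dx + (220 + 768·x^2 + 1026·x^4 + 648·x^6 + 162·x^8)·Dx^2 + (44·x + 116·x^3 + 108·x^5 + 36·x^7)·Dx^3 + (10 + 38·x^2 + 55·x^4 + 36·x^6 + 9·x^8)·Dx^4  (order 4).
h: a_k = 0, -1, 0, 29/6, 0, -203/40, 0, …
ICs: h(0) = 0, h′(0) = -1, h′′(0) = 0, h′′′(0) = 29.

f: a_k = 0, -1, 0, 1/3, 0, -1/5, 0, …
g: a_k = 1, 0, -9/2, 0, 27/8, 0, -81/80, …
L₀ := L_f ⊗_s L_g (sym. prod.), ord ≤ 4.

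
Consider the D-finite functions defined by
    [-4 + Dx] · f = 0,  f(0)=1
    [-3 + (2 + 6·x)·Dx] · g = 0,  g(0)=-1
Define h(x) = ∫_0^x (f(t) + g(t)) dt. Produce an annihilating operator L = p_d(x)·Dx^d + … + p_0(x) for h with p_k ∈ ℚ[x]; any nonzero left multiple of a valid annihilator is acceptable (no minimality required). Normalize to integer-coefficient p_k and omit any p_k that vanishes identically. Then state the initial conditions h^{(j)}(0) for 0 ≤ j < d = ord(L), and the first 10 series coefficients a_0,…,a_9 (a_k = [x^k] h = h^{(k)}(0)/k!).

f: a_k = 1, 4, 8, 32/3, 32/3, 128/15, 256/45, 1024/315, 512/315, 2048/2835, …
g: a_k = -1, -3/2, 9/8, -27/16, 405/128, -1701/256, 15309/1024, -72171/2048, 2814669/32768, -14073345/65536, …
Weyl lclm of L_f,L_g ⇒ L₀ (ord ≤ 2).
h=∫h₀ ⇒ L = L₀·Dx.
L = (132 + 288·x)·Dx + (-73 - 384·x - 576·x^2)·Dx^2 + (10 + 78·x + 144·x^2)·Dx^3  (order 3).
h: a_k = 0, 0, 5/4, 73/24, 431/192, 5311/1920, 7253/23040, 951049/322560, -20636713/5160960, 903397951/92897280, …
ICs: h(0) = 0, h′(0) = 0, h′′(0) = 5/2.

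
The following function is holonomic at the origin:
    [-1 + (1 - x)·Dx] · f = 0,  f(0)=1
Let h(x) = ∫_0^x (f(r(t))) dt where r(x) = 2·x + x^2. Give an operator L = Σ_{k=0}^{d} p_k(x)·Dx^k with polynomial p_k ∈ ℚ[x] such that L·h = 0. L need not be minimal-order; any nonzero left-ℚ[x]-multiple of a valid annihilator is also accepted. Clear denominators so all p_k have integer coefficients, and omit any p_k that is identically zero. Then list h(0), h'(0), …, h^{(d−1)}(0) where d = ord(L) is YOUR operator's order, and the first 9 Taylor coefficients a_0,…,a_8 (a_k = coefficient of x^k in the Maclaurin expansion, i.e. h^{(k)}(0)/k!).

L = (2 + 2·x)·Dx + (-1 + 2·x + x^2)·Dx^2  (order 2).
h: a_k = 0, 1, 1, 5/3, 3, 29/5, 35/3, 169/7, 51, …
ICs: h(0) = 0, h′(0) = 1.

f: a_k = 1, 1, 1, 1, 1, 1, 1, 1, 1, …
Substitute x→r, Dx→(1/r')Dx; clear ⇒ L₀.
Integrate: L := L₀·Dx.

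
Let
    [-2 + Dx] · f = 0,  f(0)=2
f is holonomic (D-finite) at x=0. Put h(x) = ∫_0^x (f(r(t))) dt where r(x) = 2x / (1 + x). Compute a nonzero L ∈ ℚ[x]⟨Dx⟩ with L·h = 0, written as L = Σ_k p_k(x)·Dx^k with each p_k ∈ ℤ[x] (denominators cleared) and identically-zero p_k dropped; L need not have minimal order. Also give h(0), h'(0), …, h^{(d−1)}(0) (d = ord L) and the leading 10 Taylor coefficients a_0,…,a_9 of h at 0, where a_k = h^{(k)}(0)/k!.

f: a_k = 2, 4, 4, 8/3, 4/3, 8/15, 8/45, 16/315, 4/315, 8/2835, …
h₀=f(r): pull back L_f along r ⇒ L₀.
h=∫₀ˣh₀: take L = L₀·Dx.
L = -4·Dx + (1 + 2·x + x^2)·Dx^2  (order 2).
h: a_k = 0, 2, 4, 8/3, -2/3, -8/15, 28/45, -88/315, -17/315, 632/2835, …
ICs: h(0) = 0, h′(0) = 2.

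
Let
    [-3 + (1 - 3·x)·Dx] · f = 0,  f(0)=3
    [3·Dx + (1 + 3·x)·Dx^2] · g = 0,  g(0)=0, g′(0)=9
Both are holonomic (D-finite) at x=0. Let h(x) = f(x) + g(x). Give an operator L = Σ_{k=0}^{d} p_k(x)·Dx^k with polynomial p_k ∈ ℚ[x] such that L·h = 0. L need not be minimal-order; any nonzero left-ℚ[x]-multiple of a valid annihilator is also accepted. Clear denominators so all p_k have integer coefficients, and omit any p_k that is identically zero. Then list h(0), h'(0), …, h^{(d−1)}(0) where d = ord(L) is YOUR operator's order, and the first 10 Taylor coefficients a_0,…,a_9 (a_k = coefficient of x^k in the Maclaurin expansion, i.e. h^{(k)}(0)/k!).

L = (30 + 18·x)·Dx + (4 + 48·x + 36·x^2)·Dx^2 + (-1 - x + 9·x^2 + 9·x^3)·Dx^3  (order 3).
h: a_k = 3, 18, 27/2, 108, 729/4, 4374/5, 3645/2, 52488/7, 137781/8, 65610, …
ICs: h(0) = 3, h′(0) = 18, h′′(0) = 27.

f: a_k = 3, 9, 27, 81, 243, 729, 2187, 6561, 19683, 59049, …
g: a_k = 0, 9, -27/2, 27, -243/4, 729/5, -729/2, 6561/7, -19683/8, 6561, …
L₀ := lclm(L_f,L_g); ord L₀ ≤ 1+2.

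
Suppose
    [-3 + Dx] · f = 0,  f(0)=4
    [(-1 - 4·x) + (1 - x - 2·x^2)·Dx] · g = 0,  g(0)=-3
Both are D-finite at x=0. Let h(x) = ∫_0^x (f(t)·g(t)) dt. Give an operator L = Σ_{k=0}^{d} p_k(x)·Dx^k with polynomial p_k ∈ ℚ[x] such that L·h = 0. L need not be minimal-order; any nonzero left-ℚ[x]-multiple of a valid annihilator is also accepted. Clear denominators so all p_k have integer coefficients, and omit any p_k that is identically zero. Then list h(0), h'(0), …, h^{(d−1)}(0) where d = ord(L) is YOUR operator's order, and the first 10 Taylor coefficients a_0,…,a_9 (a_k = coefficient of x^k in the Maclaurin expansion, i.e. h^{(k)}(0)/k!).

f: a_k = 4, 12, 18, 18, 27/2, 81/10, 81/20, 243/140, 729/1120, 243/1120, …
g: a_k = -3, -3, -9, -15, -33, -63, -129, -255, -513, -1023, …
Sym-product of L_f,L_g gives L₀ (≤ ord 1).
∫: right-multiply L₀ by Dx.
L = (4 + x - 6·x^2)·Dx + (-1 + x + 2·x^2)·Dx^2  (order 2).
h: a_k = 0, -12, -24, -42, -69, -1137/10, -954/5, -45879/140, -321213/560, -1142227/1120, …
ICs: h(0) = 0, h′(0) = -12.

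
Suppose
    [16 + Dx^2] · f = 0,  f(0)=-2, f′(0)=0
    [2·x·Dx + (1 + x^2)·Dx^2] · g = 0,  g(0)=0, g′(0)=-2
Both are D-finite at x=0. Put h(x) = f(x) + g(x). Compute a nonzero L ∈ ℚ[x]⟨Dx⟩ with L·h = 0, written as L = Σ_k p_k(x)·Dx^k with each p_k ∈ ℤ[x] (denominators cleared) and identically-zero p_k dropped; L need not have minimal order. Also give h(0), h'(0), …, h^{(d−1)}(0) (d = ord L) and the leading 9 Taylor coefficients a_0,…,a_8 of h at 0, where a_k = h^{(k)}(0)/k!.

L = (64·x + 704·x^3 + 256·x^5)·Dx + (112 + 416·x^2 + 432·x^4 + 128·x^6)·Dx^2 + (4·x + 44·x^3 + 16·x^5)·Dx^3 + (7 + 26·x^2 + 27·x^4 + 8·x^6)·Dx^4  (order 4).
h: a_k = -2, -2, 16, 2/3, -64/3, -2/5, 512/45, 2/7, -1024/315, …
ICs: h(0) = -2, h′(0) = -2, h′′(0) = 32, h′′′(0) = 4.

f: a_k = -2, 0, 16, 0, -64/3, 0, 512/45, 0, -1024/315, …
g: a_k = 0, -2, 0, 2/3, 0, -2/5, 0, 2/7, 0, …
h₀=f+g: left-lcm gives L₀, ord ≤ 4.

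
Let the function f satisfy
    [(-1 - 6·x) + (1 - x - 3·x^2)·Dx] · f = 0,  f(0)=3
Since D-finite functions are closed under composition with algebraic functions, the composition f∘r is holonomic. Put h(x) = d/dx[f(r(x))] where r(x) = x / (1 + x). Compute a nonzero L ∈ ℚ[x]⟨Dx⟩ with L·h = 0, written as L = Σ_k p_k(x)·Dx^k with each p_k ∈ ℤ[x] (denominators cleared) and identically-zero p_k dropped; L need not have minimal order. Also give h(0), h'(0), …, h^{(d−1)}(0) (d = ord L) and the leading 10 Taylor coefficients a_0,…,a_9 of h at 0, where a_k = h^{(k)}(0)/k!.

L = (6 + 18·x + 72·x^2 + 42·x^3) + (-1 - 9·x - 12·x^2 + 17·x^3 + 21·x^4)·Dx  (order 1).
h: a_k = 3, 18, 0, 108, -135, 648, -1323, 4104, -9720, 26190, …
ICs: h(0) = 3.

f: a_k = 3, 3, 12, 21, 57, 120, 291, 651, 1524, 3477, …
L₀ from L_f via x↦r, Dx↦r'^{-1}Dx.
h₀' ⇒ L via d/dx closure of L₀.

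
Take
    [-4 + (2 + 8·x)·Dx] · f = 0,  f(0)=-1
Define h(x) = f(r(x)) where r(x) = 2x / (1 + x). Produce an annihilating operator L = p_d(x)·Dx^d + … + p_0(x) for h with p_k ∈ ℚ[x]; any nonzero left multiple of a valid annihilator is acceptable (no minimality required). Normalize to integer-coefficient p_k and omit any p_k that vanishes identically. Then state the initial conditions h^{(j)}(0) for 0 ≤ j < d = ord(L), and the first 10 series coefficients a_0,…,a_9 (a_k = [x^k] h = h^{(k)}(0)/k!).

f: a_k = -1, -2, 2, -4, 10, -28, 84, -264, 858, -2860, …
Substitute x→r, Dx→(1/r')Dx; clear ⇒ L₀.
L = -4 + (1 + 10·x + 9·x^2)·Dx  (order 1).
h: a_k = -1, -4, 12, -52, 284, -1764, 11820, -83220, 606780, -4541380, …
ICs: h(0) = -1.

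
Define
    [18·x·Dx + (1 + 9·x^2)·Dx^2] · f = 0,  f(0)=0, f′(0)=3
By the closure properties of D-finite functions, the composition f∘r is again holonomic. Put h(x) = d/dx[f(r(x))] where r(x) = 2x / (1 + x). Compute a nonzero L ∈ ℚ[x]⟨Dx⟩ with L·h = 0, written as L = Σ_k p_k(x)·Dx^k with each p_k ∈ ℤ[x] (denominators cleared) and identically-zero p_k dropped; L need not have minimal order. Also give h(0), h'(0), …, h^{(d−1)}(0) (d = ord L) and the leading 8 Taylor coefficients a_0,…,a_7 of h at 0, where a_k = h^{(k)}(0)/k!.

f: a_k = 0, 3, 0, -9, 0, 243/5, 0, -2187/7, …
f∘r: x↦r, Dx↦Dx/r' in L_f ⇒ L₀.
Derive L from L₀ (diff closure).
L = (2 + 74·x) + (1 + 2·x + 37·x^2)·Dx  (order 1).
h: a_k = 6, -12, -198, 840, 5646, -42372, -124158, 1816080, …
ICs: h(0) = 6.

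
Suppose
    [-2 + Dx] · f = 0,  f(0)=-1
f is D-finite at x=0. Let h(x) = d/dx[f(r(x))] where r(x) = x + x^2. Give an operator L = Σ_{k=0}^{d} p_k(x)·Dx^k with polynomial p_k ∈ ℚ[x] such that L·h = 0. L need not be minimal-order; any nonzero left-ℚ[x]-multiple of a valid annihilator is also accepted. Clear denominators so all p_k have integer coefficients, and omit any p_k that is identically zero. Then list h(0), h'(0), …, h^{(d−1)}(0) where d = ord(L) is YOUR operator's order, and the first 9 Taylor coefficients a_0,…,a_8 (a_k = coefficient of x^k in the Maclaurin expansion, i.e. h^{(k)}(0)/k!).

f: a_k = -1, -2, -2, -4/3, -2/3, -4/15, -4/45, -8/315, -2/315, …
Change of var in L_f (x↦r) gives L₀.
h=h₀': d/dx-closure on L₀ ⇒ L.
L = (4 + 8·x + 8·x^2) + (-1 - 2·x)·Dx  (order 1).
h: a_k = -2, -8, -16, -80/3, -104/3, -608/15, -1856/45, -12224/315, -2096/63, …
ICs: h(0) = -2.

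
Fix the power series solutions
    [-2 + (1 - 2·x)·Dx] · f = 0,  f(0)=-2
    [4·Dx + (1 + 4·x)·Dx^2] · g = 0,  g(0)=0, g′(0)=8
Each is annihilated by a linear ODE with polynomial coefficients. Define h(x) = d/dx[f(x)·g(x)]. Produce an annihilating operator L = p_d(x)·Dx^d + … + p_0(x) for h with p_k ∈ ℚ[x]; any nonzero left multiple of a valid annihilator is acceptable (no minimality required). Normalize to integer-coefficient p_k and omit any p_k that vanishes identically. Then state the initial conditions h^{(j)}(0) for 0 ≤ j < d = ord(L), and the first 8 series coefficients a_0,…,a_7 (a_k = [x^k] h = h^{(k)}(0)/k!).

L = 32 + (-2 + 40·x)·Dx + (-1 - 2·x + 8·x^2)·Dx^2  (order 2).
h: a_k = -16, 0, -256, 1024/3, -9728/3, 43008/5, -227328/5, 5537792/35, …
ICs: h(0) = -16, h′(0) = 0.

f: a_k = -2, -4, -8, -16, -32, -64, -128, -256, …
g: a_k = 0, 8, -16, 128/3, -128, 2048/5, -4096/3, 32768/7, …
Sym-product of L_f,L_g gives L₀ (≤ ord 2).
h=h₀': d/dx-closure on L₀ ⇒ L.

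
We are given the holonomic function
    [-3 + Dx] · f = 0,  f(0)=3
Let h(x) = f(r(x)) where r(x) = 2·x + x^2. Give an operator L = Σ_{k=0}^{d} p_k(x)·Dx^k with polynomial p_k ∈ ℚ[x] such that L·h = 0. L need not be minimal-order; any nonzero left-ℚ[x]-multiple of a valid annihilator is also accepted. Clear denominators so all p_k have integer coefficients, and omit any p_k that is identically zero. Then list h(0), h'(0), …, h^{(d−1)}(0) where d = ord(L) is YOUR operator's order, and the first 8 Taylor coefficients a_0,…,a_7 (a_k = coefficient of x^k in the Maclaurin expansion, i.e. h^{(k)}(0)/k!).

L = (-6 - 6·x) + Dx  (order 1).
h: a_k = 3, 18, 63, 162, 675/2, 2997/5, 9369/10, 46089/35, …
ICs: h(0) = 3.

f: a_k = 3, 9, 27/2, 27/2, 81/8, 243/40, 243/80, 729/560, …
L₀ from L_f via x↦r, Dx↦r'^{-1}Dx.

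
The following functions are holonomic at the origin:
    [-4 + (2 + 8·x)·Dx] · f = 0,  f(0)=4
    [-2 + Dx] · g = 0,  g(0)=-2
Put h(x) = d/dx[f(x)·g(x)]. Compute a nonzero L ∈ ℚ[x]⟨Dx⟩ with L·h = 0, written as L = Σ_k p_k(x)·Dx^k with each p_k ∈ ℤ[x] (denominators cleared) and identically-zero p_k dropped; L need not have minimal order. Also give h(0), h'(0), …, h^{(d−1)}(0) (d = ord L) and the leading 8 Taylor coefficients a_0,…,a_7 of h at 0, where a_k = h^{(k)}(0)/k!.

L = (2 + 16·x + 16·x^2) + (-1 - 6·x - 8·x^2)·Dx  (order 1).
h: a_k = -32, -64, -128, 256/3, -1792/3, 31232/15, -355328/45, 9402368/315, …
ICs: h(0) = -32.

f: a_k = 4, 8, -8, 16, -40, 112, -336, 1056, …
g: a_k = -2, -4, -4, -8/3, -4/3, -8/15, -8/45, -16/315, …
Sym-product of L_f,L_g gives L₀ (≤ ord 1).
Derive L from L₀ (diff closure).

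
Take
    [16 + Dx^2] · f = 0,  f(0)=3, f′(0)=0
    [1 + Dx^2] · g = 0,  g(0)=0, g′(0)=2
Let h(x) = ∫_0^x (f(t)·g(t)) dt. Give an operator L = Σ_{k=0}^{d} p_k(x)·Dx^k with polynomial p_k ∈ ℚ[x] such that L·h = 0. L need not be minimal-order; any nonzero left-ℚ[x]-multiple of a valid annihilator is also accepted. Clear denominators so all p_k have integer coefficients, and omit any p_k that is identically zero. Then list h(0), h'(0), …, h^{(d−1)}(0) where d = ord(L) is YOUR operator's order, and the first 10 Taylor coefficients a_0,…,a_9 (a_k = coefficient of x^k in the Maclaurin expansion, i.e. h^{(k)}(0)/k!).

f: a_k = 3, 0, -24, 0, 32, 0, -256/15, 0, 512/105, 0, …
g: a_k = 0, 2, 0, -1/3, 0, 1/60, 0, -1/2520, 0, 1/181440, …
h₀=f·g: eliminate ⇒ L₀, order ≤ 2·2.
h=∫h₀ ⇒ L = L₀·Dx.
L = 225·Dx + 34·Dx^3 + Dx^5  (order 5).
h: a_k = 0, 0, 3, 0, -49/4, 0, 1441/120, 0, -37969/6720, 0, …
ICs: h(0) = 0, h′(0) = 0, h′′(0) = 6, h′′′(0) = 0, h′′′′(0) = -294.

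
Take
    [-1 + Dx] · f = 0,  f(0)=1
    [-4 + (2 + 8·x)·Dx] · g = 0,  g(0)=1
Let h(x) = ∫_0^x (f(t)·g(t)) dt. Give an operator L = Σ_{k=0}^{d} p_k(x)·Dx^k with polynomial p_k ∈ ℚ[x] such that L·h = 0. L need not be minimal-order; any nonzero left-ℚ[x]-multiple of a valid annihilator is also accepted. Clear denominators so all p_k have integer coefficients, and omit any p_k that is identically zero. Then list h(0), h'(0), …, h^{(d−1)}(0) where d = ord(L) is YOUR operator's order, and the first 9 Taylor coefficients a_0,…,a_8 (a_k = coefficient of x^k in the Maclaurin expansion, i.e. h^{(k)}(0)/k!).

f: a_k = 1, 1, 1/2, 1/6, 1/24, 1/120, 1/720, 1/5040, 1/40320, …
g: a_k = 1, 2, -2, 4, -10, 28, -84, 264, -858, …
h₀=f·g: eliminate ⇒ L₀, order ≤ 1·1.
h=∫₀ˣh₀: take L = L₀·Dx.
L = (-3 - 4·x)·Dx + (1 + 4·x)·Dx^2  (order 2).
h: a_k = 0, 1, 3/2, 1/6, 19/24, -53/40, 2371/720, -43487/5040, 323377/13440, …
ICs: h(0) = 0, h′(0) = 1.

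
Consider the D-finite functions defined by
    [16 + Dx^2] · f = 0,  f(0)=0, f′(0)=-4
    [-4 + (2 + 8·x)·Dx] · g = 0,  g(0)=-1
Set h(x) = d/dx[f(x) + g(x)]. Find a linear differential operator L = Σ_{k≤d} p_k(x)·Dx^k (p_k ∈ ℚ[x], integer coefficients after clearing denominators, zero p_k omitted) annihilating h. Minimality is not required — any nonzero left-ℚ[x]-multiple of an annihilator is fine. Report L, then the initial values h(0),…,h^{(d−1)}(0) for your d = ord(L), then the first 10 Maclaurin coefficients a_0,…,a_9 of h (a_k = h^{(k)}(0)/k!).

L = (-608 - 1024·x - 2048·x^2) + (-112 - 960·x - 3072·x^2 - 4096·x^3)·Dx + (-38 - 64·x - 128·x^2)·Dx^2 + (-7 - 60·x - 192·x^2 - 256·x^3)·Dx^3  (order 3).
h: a_k = -6, 4, 20, 40, -548/3, 504, -82136/45, 6864, -8110148/315, 97240, …
ICs: h(0) = -6, h′(0) = 4, h′′(0) = 40.

f: a_k = 0, -4, 0, 32/3, 0, -128/15, 0, 1024/315, 0, -2048/2835, …
g: a_k = -1, -2, 2, -4, 10, -28, 84, -264, 858, -2860, …
h₀=f+g: left-lcm gives L₀, ord ≤ 3.
h=h₀': d/dx-closure on L₀ ⇒ L.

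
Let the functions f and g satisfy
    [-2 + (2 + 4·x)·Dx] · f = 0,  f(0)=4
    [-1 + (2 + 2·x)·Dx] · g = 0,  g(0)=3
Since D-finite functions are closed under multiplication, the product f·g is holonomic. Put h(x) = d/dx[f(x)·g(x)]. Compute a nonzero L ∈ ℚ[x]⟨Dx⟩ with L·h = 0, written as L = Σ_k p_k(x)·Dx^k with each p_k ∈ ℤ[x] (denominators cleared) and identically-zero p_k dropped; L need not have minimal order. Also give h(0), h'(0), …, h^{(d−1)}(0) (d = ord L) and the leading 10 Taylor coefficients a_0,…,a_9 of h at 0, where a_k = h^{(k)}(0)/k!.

f: a_k = 4, 4, -2, 2, -5/2, 7/2, -21/4, 33/4, -429/32, 715/32, …
g: a_k = 3, 3/2, -3/8, 3/16, -15/128, 21/256, -63/1024, 99/2048, -1287/32768, 2145/65536, …
Sym-product of L_f,L_g gives L₀ (≤ ord 1).
h=h₀': d/dx-closure on L₀ ⇒ L.
L = -1 + (-6 - 26·x - 36·x^2 - 16·x^3)·Dx  (order 1).
h: a_k = 18, -3, 27/4, -111/8, 1755/64, -6813/128, 52479/512, -201543/1024, 6190587/16384, -23793585/32768, …
ICs: h(0) = 18.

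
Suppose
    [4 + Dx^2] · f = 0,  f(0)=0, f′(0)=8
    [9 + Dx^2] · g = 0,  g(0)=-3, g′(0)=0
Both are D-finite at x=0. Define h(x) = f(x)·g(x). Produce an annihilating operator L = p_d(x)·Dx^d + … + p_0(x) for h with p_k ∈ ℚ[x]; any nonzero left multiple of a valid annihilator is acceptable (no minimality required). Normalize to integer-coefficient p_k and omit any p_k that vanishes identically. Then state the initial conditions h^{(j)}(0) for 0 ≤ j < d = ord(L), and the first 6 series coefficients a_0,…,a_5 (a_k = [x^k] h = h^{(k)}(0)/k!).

f: a_k = 0, 8, 0, -16/3, 0, 16/15, …
g: a_k = -3, 0, 27/2, 0, -81/8, 0, …
h₀=f·g: eliminate ⇒ L₀, order ≤ 2·2.
L = 25 + 26·Dx^2 + Dx^4  (order 4).
h: a_k = 0, -24, 0, 124, 0, -781/5, …
ICs: h(0) = 0, h′(0) = -24, h′′(0) = 0, h′′′(0) = 744.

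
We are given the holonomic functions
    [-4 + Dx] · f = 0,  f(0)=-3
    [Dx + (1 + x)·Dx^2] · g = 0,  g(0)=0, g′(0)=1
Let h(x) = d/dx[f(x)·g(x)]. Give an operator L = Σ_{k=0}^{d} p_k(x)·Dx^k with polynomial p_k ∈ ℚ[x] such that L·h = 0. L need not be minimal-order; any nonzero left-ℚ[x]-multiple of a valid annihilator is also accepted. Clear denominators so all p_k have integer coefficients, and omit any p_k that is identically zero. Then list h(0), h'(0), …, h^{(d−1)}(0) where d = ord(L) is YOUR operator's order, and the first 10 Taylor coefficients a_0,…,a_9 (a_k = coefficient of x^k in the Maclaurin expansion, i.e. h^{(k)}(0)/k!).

L = (40 + 96·x + 64·x^2) + (-22 - 52·x - 32·x^2)·Dx + (3 + 7·x + 4·x^2)·Dx^2  (order 2).
h: a_k = -3, -21, -57, -93, -108, -97, -1067/15, -659/15, -1649/70, -10439/945, …
ICs: h(0) = -3, h′(0) = -21.

f: a_k = -3, -12, -24, -32, -32, -128/5, -256/15, -1024/105, -512/105, -2048/945, …
g: a_k = 0, 1, -1/2, 1/3, -1/4, 1/5, -1/6, 1/7, -1/8, 1/9, …
h₀=f·g: eliminate ⇒ L₀, order ≤ 1·2.
h=h₀': d/dx-closure on L₀ ⇒ L.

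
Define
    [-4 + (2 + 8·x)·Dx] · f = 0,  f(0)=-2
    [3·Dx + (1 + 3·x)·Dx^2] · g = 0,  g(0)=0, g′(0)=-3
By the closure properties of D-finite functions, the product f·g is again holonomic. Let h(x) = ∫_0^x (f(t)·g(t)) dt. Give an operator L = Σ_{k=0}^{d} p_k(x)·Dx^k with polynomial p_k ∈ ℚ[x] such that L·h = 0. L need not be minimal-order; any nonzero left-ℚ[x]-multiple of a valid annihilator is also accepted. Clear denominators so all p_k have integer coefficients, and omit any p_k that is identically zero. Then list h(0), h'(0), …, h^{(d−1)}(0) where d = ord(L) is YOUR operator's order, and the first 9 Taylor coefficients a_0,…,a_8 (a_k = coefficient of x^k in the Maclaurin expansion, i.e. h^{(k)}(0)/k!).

f: a_k = -2, -4, 4, -8, 20, -56, 168, -528, 1716, …
g: a_k = 0, -3, 9/2, -9, 81/4, -243/5, 243/2, -2187/7, 6561/8, …
f·g: L₀ = L_f ⊗_s L_g, ord ≤ 1·2.
h=∫₀ˣh₀: take L = L₀·Dx.
L = (6 + 12·x)·Dx + (-1 - 4·x)·Dx^2 + (1 + 11·x + 40·x^2 + 48·x^3)·Dx^3  (order 3).
h: a_k = 0, 0, 3, 1, -3, 15/2, -193/10, 1812/35, -20187/140, …
ICs: h(0) = 0, h′(0) = 0, h′′(0) = 6.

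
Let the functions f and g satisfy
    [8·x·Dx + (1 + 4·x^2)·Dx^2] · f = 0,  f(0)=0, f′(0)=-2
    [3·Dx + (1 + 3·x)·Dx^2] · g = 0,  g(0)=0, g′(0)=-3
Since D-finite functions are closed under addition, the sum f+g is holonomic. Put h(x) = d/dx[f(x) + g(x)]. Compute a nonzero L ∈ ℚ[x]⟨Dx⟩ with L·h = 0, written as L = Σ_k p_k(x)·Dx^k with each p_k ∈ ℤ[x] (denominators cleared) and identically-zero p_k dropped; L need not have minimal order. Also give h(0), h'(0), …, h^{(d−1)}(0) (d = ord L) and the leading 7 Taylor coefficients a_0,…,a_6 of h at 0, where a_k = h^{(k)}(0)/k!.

f: a_k = 0, -2, 0, 8/3, 0, -32/5, 0, …
g: a_k = 0, -3, 9/2, -9, 81/4, -243/5, 243/2, …
Sum ⇒ L₀ = lclm(L_f,L_g) in ℚ(x)⟨Dx⟩.
h=h₀': d/dx-closure on L₀ ⇒ L.
L = (-24 - 216·x + 288·x^2 + 288·x^3) + (-26 - 48·x - 120·x^2 + 576·x^3 + 576·x^4)·Dx + (-3 - x + 24·x^2 + 32·x^3 + 144·x^4 + 144·x^5)·Dx^2  (order 2).
h: a_k = -5, 9, -19, 81, -275, 729, -2059, …
ICs: h(0) = -5, h′(0) = 9.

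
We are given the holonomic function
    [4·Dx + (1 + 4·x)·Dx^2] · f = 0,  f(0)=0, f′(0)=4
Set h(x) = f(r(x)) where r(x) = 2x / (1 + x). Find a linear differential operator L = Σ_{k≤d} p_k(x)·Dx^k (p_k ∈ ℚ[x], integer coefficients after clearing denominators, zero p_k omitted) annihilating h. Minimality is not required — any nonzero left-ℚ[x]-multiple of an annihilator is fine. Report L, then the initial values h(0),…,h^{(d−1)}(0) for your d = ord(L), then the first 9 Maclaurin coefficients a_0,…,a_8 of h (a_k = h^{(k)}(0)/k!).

L = (10 + 18·x)·Dx + (1 + 10·x + 9·x^2)·Dx^2  (order 2).
h: a_k = 0, 8, -40, 728/3, -1640, 59048/5, -265720/3, 4782968/7, -5380840, …
ICs: h(0) = 0, h′(0) = 8.

f: a_k = 0, 4, -8, 64/3, -64, 1024/5, -2048/3, 16384/7, -8192, …
L₀ from L_f via x↦r, Dx↦r'^{-1}Dx.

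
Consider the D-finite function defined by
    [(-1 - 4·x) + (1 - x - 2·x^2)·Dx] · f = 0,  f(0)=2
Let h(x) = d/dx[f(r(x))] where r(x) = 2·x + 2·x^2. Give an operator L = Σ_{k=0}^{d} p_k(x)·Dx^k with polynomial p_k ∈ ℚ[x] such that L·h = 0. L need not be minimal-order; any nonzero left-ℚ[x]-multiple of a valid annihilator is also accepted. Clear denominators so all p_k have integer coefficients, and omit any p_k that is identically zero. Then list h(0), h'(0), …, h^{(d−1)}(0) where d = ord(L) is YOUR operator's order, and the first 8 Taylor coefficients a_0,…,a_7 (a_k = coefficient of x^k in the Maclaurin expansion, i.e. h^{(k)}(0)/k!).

f: a_k = 2, 2, 6, 10, 22, 42, 86, 170, …
Change of var in L_f (x↦r) gives L₀.
h₀' ⇒ L via d/dx closure of L₀.
L = (14 + 108·x + 444·x^2 + 1312·x^3 + 2256·x^4 + 1920·x^5 + 640·x^6) + (-1 - 8·x + 6·x^2 + 148·x^3 + 440·x^4 + 624·x^5 + 448·x^6 + 128·x^7)·Dx  (order 1).
h: a_k = 4, 56, 384, 2464, 14960, 86496, 487424, 2689792, …
ICs: h(0) = 4.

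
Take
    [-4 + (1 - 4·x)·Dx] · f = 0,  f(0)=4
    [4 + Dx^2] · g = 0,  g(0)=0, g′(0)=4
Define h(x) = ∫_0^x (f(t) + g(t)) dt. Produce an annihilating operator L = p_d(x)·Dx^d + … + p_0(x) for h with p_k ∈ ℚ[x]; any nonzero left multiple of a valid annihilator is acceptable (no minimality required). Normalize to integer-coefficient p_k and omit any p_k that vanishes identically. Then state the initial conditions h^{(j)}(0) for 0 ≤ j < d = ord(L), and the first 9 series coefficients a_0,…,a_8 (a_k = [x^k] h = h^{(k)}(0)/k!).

f: a_k = 4, 16, 64, 256, 1024, 4096, 16384, 65536, 262144, …
g: a_k = 0, 4, 0, -8/3, 0, 8/15, 0, -16/315, 0, …
L₀ := lclm(L_f,L_g); ord L₀ ≤ 1+2.
h=∫₀ˣh₀: take L = L₀·Dx.
L = (400 - 128·x + 256·x^2)·Dx + (-36 + 176·x - 192·x^2 + 256·x^3)·Dx^2 + (100 - 32·x + 64·x^2)·Dx^3 + (-9 + 44·x - 48·x^2 + 64·x^3)·Dx^4  (order 4).
h: a_k = 0, 4, 10, 64/3, 190/3, 1024/5, 30724/45, 16384/7, 2580478/315, …
ICs: h(0) = 0, h′(0) = 4, h′′(0) = 20, h′′′(0) = 128.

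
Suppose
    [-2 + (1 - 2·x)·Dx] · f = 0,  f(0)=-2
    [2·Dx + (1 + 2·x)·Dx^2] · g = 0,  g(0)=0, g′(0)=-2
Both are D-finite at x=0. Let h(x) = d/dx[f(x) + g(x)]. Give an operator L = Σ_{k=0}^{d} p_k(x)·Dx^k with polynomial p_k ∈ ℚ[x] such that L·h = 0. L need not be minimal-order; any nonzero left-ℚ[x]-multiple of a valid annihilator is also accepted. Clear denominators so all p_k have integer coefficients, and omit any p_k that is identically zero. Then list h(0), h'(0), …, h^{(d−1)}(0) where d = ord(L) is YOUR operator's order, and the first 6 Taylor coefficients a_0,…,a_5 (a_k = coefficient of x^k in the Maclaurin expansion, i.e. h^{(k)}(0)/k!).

f: a_k = -2, -4, -8, -16, -32, -64, …
g: a_k = 0, -2, 2, -8/3, 4, -32/5, …
Sum ⇒ L₀ = lclm(L_f,L_g) in ℚ(x)⟨Dx⟩.
h₀' ⇒ L via d/dx closure of L₀.
L = (40 + 16·x) + (8 + 64·x + 32·x^2)·Dx + (-3 - 2·x + 12·x^2 + 8·x^3)·Dx^2  (order 2).
h: a_k = -6, -12, -56, -112, -352, -704, …
ICs: h(0) = -6, h′(0) = -12.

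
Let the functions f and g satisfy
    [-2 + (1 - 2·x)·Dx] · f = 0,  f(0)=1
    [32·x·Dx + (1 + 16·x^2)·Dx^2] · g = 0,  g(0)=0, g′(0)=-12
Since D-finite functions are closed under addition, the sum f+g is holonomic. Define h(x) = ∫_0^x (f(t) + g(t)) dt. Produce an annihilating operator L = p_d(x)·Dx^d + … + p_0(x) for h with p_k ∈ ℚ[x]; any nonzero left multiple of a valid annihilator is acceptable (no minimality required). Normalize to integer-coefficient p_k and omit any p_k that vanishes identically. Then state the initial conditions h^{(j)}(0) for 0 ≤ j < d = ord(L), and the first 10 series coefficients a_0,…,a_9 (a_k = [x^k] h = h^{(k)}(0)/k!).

f: a_k = 1, 2, 4, 8, 16, 32, 64, 128, 256, 512, …
g: a_k = 0, -12, 0, 64, 0, -3072/5, 0, 49152/7, 0, -262144/3, …
Sum ⇒ L₀ = lclm(L_f,L_g) in ℚ(x)⟨Dx⟩.
h=∫h₀ ⇒ L = L₀·Dx.
L = (-32 + 256·x + 1536·x^2)·Dx^2 + (14 - 32·x - 160·x^2 + 1536·x^3)·Dx^3 + (-1 - 6·x - 96·x^3 + 256·x^4)·Dx^4  (order 4).
h: a_k = 0, 1, -5, 4/3, 18, 16/5, -1456/15, 64/7, 6256/7, 256/9, …
ICs: h(0) = 0, h′(0) = 1, h′′(0) = -10, h′′′(0) = 8.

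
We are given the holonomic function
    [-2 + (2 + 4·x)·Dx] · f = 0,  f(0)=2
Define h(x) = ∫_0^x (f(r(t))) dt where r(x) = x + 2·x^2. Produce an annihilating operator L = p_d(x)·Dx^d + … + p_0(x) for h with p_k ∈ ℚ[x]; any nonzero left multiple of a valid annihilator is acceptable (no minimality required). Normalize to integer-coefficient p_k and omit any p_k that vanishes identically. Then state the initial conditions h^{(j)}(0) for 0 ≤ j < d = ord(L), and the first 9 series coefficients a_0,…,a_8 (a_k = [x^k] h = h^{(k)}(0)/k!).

L = (-1 - 4·x)·Dx + (1 + 2·x + 4·x^2)·Dx^2  (order 2).
h: a_k = 0, 2, 1, 1, -3/4, 3/20, 5/8, -57/56, 21/64, …
ICs: h(0) = 0, h′(0) = 2.

f: a_k = 2, 2, -1, 1, -5/4, 7/4, -21/8, 33/8, -429/64, …
Substitute x→r, Dx→(1/r')Dx; clear ⇒ L₀.
h=∫h₀ ⇒ L = L₀·Dx.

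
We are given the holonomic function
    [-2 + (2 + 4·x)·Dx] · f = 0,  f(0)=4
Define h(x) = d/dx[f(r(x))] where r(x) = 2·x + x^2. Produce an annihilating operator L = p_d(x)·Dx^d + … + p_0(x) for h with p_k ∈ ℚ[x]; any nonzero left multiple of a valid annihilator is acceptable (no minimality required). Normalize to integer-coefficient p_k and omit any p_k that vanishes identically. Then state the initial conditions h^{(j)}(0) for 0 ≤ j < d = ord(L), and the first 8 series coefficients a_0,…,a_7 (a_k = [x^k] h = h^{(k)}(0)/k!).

L = -1 + (-1 - 5·x - 6·x^2 - 2·x^3)·Dx  (order 1).
h: a_k = 8, -8, 24, -72, 220, -684, 2156, -6868, …
ICs: h(0) = 8.

f: a_k = 4, 4, -2, 2, -5/2, 7/2, -21/4, 33/4, …
h₀=f(r): pull back L_f along r ⇒ L₀.
Differentiate: ansatz ord ≤ ord L₀ ⇒ L.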